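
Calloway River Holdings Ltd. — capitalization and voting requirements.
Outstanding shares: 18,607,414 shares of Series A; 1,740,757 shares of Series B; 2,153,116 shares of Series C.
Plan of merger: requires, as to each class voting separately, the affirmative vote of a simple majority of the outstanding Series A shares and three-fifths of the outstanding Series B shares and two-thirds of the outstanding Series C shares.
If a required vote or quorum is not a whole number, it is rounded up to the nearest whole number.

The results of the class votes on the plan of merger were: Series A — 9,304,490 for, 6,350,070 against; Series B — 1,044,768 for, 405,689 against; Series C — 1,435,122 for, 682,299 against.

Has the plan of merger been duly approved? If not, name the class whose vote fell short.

Not approved — the Series C shares did not give the required vote.

Series A: a majority of 18607414 is 9303708; 9,303,708 required, 9,304,490 in favor — approved.
Series B: 3/5 of 1740757 = 1044454.20, rounded up to 1044455; 1,044,455 required, 1,044,768 in favor — approved.
Series C: 2/3 of 2153116 = 1435410.67, rounded up to 1435411; 1,435,411 required, 1,435,122 in favor — not approved.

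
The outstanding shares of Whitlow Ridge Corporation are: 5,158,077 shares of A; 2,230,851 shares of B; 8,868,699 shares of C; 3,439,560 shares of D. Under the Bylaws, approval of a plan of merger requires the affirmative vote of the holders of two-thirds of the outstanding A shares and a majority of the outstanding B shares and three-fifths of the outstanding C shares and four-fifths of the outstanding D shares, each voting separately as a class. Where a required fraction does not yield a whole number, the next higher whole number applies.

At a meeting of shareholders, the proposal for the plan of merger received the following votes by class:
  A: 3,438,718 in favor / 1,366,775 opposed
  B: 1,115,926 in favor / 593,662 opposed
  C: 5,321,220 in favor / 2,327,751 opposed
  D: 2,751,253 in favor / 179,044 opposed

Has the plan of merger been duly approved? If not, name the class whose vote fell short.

A: 2/3 of 5158077 = 3438718; 3,438,718 required, 3,438,718 in favor — approved.
B: a majority of 2230851 is 1115426; 1,115,426 required, 1,115,926 in favor — approved.
C: 3/5 of 8868699 = 5321219.40, rounded up to 5321220; 5,321,220 required, 5,321,220 in favor — approved.
D: 4/5 of 3439560 = 2751648; 2,751,648 required, 2,751,253 in favor — not approved.

Not approved — the D shares did not give the required vote.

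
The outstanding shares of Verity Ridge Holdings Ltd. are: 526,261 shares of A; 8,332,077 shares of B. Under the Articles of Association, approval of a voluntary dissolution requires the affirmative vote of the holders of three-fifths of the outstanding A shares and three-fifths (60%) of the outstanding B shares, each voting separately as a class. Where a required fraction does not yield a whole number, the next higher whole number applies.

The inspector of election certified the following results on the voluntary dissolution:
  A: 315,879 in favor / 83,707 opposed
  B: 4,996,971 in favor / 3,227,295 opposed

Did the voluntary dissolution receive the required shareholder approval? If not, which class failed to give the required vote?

A: 3/5 of 526261 = 315756.60, rounded up to 315757; 315,757 required, 315,879 in favor — approved.
B: 3/5 of 8332077 = 4999246.20, rounded up to 4999247; 4,999,247 required, 4,996,971 in favor — not approved.

Not approved — the B shares did not give the required vote.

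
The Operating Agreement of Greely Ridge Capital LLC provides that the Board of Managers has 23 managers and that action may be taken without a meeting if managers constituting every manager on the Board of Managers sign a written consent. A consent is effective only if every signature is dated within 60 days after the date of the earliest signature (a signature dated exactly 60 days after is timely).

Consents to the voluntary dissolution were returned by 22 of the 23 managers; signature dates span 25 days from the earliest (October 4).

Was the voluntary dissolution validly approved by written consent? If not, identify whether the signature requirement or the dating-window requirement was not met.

Signatures required: all of 23 — unanimous means all 23, so 23 needed; 22 signed. Insufficient.
Dating window: the latest signature is 25 days after the earliest; the limit is 60 days. Within the window.

Not effective — insufficient signatures.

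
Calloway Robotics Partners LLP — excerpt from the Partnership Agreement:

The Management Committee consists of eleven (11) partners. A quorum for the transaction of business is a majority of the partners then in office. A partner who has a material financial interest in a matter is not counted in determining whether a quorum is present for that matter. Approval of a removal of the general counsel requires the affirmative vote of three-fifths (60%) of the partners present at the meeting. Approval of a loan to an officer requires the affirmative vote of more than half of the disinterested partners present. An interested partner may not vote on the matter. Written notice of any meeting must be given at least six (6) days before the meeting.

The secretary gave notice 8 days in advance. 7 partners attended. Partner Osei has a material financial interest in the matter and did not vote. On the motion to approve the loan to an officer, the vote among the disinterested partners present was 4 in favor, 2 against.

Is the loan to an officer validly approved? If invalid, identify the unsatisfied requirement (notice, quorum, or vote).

Valid — all requirements satisfied.

Notice: 8 days given; 6 required (8 ≥ 6). Satisfied.
Quorum: 7 present, but the 1 interested partner does not count, leaving 6. Quorum is 6. Satisfied.
Vote: the loan to an officer requires a majority of the disinterested partners present (7 − 1 = 6). A majority of 6 is 4, so 4 affirmative votes are needed; 4 voted in favor. Satisfied.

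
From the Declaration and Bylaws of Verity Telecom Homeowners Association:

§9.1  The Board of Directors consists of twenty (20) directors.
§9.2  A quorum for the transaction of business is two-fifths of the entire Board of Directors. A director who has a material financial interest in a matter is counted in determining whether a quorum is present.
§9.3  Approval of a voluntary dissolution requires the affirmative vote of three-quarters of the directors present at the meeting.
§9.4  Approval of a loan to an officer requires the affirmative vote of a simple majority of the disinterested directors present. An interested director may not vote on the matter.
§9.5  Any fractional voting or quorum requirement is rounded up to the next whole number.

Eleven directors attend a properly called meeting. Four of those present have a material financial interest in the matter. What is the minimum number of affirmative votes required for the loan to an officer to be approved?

4

The loan to an officer requires a majority of the disinterested directors present (11 − 4 = 7).
A majority of 7 is 4.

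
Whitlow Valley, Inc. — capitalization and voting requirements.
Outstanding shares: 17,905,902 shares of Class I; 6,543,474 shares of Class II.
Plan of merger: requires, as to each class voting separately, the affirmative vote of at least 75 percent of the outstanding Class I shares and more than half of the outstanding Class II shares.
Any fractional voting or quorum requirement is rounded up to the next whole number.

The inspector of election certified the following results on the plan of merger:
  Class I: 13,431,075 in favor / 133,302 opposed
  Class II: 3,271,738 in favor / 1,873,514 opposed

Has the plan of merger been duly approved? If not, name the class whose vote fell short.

Class I: 3/4 of 17905902 = 13429426.50, rounded up to 13429427; 13,429,427 required, 13,431,075 in favor — approved.
Class II: a majority of 6543474 is 3271738; 3,271,738 required, 3,271,738 in favor — approved.

Approved — every class gave the required vote.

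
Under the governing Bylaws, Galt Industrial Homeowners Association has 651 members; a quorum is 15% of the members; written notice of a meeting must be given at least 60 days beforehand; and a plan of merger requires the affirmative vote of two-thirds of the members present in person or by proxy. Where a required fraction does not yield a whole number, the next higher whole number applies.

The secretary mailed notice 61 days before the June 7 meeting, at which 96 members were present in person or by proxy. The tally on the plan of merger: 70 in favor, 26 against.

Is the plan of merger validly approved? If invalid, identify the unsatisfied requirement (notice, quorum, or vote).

Invalid — quorum requirement not satisfied.

Notice: 61 days given; 60 required. Satisfied.
Quorum: 15% of 651 = 97.65, rounded up to 98; 96 present. Not satisfied.
Vote: requires two-thirds of those present (96); 2/3 of 96 = 64, so 64 needed; 70 in favor. Satisfied.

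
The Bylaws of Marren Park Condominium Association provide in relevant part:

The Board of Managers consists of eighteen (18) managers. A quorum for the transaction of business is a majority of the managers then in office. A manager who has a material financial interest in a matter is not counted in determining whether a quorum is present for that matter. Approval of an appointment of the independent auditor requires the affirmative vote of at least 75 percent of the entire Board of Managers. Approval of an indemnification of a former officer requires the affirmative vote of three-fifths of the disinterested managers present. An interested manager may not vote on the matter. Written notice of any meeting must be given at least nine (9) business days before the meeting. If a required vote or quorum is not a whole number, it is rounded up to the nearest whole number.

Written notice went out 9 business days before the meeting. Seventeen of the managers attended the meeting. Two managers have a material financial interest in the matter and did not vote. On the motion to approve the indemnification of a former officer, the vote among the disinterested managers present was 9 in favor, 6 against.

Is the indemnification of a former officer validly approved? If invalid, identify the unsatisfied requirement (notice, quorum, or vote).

Notice: 9 business days given; 9 required (9 ≥ 9). Satisfied.
Quorum: 17 present, but the 2 interested managers do not count, leaving 15. Quorum is 10. Satisfied.
Vote: the indemnification of a former officer requires three-fifths of the disinterested managers present (17 − 2 = 15). 3/5 of 15 = 9, so 9 affirmative votes are needed; 9 voted in favor. Satisfied.

Valid — all requirements satisfied.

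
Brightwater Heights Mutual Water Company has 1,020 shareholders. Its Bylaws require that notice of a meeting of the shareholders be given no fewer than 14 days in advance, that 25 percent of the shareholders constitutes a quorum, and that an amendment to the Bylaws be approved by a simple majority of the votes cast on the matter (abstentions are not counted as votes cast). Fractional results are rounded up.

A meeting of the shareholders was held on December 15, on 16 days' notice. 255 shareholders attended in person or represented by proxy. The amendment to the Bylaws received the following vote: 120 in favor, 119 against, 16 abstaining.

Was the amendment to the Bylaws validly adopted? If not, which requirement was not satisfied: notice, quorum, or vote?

Notice: 16 days given; 14 required. Satisfied.
Quorum: 25% of 1,020 = 255; 255 present. Satisfied.
Vote: requires a majority of the votes cast (255 − 16 abstaining = 239); a majority of 239 is 120, so 120 needed; 120 in favor. Satisfied.

Valid — all requirements satisfied.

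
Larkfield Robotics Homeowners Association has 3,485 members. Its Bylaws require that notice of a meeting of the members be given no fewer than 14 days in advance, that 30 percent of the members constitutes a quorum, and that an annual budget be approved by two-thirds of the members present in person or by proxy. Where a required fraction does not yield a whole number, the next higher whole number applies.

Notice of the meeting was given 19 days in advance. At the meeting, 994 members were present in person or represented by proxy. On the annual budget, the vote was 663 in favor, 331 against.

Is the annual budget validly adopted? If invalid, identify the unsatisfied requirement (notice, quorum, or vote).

Invalid — quorum requirement not satisfied.

Notice: 19 days given; 14 required. Satisfied.
Quorum: 30% of 3,485 = 1,045.50, rounded up to 1,046; 994 present. Not satisfied.
Vote: requires two-thirds of those present (994); 2/3 of 994 = 662.67, rounded up to 663, so 663 needed; 663 in favor. Satisfied.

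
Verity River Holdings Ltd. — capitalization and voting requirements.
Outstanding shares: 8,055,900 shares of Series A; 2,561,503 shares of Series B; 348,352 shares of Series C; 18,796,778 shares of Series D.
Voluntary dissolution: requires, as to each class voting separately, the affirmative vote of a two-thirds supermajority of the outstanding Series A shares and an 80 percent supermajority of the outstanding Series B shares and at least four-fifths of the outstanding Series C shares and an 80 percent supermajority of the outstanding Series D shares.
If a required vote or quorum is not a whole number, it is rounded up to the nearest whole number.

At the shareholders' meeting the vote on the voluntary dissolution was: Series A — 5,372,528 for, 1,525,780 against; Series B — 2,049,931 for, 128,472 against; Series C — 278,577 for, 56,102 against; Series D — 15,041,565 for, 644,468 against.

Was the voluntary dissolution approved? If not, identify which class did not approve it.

Series A: 2/3 of 8055900 = 5370600; 5,370,600 required, 5,372,528 in favor — approved.
Series B: 4/5 of 2561503 = 2049202.40, rounded up to 2049203; 2,049,203 required, 2,049,931 in favor — approved.
Series C: 4/5 of 348352 = 278681.60, rounded up to 278682; 278,682 required, 278,577 in favor — not approved.
Series D: 4/5 of 18796778 = 15037422.40, rounded up to 15037423; 15,037,423 required, 15,041,565 in favor — approved.

Not approved — the Series C shares did not give the required vote.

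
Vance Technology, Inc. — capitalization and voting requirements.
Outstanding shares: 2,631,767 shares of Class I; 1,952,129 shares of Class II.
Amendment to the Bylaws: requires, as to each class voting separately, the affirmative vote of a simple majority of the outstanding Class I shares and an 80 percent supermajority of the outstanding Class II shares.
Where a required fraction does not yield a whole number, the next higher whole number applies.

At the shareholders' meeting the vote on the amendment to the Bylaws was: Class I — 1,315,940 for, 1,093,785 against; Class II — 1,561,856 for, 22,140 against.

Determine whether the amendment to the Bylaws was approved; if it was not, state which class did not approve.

Approved — every class gave the required vote.

Class I: a majority of 2631767 is 1315884; 1,315,884 required, 1,315,940 in favor — approved.
Class II: 4/5 of 1952129 = 1561703.20, rounded up to 1561704; 1,561,704 required, 1,561,856 in favor — approved.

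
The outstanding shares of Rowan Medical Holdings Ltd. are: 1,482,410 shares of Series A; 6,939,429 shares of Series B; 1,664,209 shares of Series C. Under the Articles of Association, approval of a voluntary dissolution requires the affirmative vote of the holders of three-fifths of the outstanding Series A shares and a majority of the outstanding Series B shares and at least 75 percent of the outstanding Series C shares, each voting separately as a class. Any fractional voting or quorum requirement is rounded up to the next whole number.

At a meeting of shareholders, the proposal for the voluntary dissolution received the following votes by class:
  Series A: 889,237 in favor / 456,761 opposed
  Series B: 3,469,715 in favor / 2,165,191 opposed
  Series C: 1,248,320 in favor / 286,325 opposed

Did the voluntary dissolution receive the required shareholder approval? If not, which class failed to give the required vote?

Not approved — the Series A shares did not give the required vote.

Series A: 3/5 of 1482410 = 889446; 889,446 required, 889,237 in favor — not approved.
Series B: a majority of 6939429 is 3469715; 3,469,715 required, 3,469,715 in favor — approved.
Series C: 3/4 of 1664209 = 1248156.75, rounded up to 1248157; 1,248,157 required, 1,248,320 in favor — approved.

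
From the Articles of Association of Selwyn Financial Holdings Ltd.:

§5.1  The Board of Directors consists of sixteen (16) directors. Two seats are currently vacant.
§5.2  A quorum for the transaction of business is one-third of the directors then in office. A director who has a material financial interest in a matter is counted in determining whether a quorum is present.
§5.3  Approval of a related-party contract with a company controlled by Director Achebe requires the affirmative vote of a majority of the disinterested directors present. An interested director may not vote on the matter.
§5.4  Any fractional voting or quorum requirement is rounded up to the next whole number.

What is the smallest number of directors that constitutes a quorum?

1/3 of 14 = 4.67, rounded up to 5.

5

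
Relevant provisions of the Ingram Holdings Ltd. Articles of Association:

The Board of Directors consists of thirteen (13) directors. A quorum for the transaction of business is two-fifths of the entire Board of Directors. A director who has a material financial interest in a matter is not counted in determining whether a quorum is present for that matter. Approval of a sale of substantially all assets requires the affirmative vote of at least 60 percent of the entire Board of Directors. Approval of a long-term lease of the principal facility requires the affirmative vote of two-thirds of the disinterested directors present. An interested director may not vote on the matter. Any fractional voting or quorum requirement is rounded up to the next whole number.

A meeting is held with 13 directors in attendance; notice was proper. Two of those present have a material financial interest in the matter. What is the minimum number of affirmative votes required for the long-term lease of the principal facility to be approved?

The long-term lease of the principal facility requires two-thirds of the disinterested directors present (13 − 2 = 11).
2/3 of 11 = 7.33, rounded up to 8.

8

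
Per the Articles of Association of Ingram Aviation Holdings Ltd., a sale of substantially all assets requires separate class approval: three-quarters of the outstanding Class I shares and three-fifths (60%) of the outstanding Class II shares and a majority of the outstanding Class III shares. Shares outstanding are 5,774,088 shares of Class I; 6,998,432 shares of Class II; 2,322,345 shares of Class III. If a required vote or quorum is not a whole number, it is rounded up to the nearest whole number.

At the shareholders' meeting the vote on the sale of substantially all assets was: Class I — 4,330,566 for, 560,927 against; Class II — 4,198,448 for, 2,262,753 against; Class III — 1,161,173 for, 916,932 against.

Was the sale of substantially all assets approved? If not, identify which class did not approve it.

Class I: 3/4 of 5774088 = 4330566; 4,330,566 required, 4,330,566 in favor — approved.
Class II: 3/5 of 6998432 = 4199059.20, rounded up to 4199060; 4,199,060 required, 4,198,448 in favor — not approved.
Class III: a majority of 2322345 is 1161173; 1,161,173 required, 1,161,173 in favor — approved.

Not approved — the Class II shares did not give the required vote.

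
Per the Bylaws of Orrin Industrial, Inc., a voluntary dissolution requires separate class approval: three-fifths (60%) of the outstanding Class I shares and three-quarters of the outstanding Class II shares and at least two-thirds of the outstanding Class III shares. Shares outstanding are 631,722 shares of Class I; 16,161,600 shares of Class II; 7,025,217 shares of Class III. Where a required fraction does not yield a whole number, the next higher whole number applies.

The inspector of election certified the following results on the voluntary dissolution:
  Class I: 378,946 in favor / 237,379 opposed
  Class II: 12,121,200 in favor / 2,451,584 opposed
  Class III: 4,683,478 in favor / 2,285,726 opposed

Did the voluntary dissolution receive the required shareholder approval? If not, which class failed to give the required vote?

Class I: 3/5 of 631722 = 379033.20, rounded up to 379034; 379,034 required, 378,946 in favor — not approved.
Class II: 3/4 of 16161600 = 12121200; 12,121,200 required, 12,121,200 in favor — approved.
Class III: 2/3 of 7025217 = 4683478; 4,683,478 required, 4,683,478 in favor — approved.

Not approved — the Class I shares did not give the required vote.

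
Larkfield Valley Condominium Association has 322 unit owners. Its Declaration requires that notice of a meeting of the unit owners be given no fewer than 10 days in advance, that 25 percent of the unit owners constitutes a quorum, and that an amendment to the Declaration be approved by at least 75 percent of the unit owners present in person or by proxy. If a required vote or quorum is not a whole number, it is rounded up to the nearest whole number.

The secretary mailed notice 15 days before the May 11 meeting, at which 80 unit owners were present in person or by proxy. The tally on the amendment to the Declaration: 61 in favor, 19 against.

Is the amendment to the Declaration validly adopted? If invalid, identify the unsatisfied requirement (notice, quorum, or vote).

Notice: 15 days given; 10 required. Satisfied.
Quorum: 25% of 322 = 80.50, rounded up to 81; 80 present. Not satisfied.
Vote: requires three-fourths of those present (80); 3/4 of 80 = 60, so 60 needed; 61 in favor. Satisfied.

Invalid — quorum requirement not satisfied.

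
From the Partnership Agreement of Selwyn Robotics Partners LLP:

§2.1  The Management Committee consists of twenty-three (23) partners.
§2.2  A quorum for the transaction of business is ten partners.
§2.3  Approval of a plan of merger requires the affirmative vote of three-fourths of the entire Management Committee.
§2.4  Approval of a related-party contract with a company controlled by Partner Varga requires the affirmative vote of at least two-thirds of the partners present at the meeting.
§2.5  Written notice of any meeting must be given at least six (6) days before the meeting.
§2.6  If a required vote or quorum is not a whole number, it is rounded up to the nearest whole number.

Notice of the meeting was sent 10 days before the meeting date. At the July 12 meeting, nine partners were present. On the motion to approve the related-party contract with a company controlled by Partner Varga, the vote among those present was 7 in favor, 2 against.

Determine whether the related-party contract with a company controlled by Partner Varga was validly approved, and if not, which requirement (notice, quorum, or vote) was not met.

Notice: 10 days given; 6 required (10 ≥ 6). Satisfied.
Quorum: 9 present; quorum is 10. Not satisfied.
Vote: the related-party contract with a company controlled by Partner Varga requires two-thirds of the partners present (9). 2/3 of 9 = 6, so 6 affirmative votes are needed; 7 voted in favor. Satisfied. (Moot — without a quorum no business can be validly transacted.)

Invalid — quorum requirement not satisfied.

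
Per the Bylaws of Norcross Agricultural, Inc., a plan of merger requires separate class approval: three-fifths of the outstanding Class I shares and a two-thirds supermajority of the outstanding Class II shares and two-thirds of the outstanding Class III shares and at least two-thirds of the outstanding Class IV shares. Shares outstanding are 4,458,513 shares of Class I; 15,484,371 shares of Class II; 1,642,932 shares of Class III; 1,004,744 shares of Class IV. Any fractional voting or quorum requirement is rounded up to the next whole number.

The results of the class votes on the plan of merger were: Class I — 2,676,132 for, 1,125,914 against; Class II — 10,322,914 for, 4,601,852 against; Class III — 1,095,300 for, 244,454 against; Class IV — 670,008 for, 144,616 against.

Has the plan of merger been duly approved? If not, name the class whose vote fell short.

Approved — every class gave the required vote.

Class I: 3/5 of 4458513 = 2675107.80, rounded up to 2675108; 2,675,108 required, 2,676,132 in favor — approved.
Class II: 2/3 of 15484371 = 10322914; 10,322,914 required, 10,322,914 in favor — approved.
Class III: 2/3 of 1642932 = 1095288; 1,095,288 required, 1,095,300 in favor — approved.
Class IV: 2/3 of 1004744 = 669829.33, rounded up to 669830; 669,830 required, 670,008 in favor — approved.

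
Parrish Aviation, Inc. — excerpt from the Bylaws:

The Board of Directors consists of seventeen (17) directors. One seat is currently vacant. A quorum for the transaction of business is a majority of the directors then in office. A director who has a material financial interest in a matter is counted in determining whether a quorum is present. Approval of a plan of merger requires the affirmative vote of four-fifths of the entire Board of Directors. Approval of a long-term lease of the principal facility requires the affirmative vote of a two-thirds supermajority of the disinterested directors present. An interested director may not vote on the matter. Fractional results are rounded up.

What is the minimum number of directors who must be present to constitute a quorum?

A majority of 16 is 9.

9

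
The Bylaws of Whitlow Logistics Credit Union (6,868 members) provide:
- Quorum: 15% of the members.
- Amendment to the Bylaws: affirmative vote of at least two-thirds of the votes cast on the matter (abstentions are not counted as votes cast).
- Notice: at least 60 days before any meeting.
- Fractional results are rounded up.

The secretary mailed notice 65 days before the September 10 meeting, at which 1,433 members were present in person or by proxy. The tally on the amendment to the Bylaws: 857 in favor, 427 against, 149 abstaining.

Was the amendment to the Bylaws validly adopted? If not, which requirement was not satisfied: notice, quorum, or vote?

Valid — all requirements satisfied.

Notice: 65 days given; 60 required. Satisfied.
Quorum: 15% of 6,868 = 1,030.20, rounded up to 1,031; 1,433 present. Satisfied.
Vote: requires two-thirds of the votes cast (1,433 − 149 abstaining = 1,284); 2/3 of 1284 = 856, so 856 needed; 857 in favor. Satisfied.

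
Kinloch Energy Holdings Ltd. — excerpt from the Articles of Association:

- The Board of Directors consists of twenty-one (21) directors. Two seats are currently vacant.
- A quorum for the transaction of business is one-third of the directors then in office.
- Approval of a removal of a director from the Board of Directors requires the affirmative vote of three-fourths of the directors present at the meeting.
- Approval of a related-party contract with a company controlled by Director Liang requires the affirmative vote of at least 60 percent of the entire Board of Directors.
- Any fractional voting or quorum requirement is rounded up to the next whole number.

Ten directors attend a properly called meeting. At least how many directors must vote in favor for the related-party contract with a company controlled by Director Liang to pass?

The related-party contract with a company controlled by Director Liang requires three-fifths of the entire Board of Directors (21).
3/5 of 21 = 12.60, rounded up to 13.
(Only 10 can vote, so the related-party contract with a company controlled by Director Liang cannot pass at this meeting, but the required vote is still 13.)

13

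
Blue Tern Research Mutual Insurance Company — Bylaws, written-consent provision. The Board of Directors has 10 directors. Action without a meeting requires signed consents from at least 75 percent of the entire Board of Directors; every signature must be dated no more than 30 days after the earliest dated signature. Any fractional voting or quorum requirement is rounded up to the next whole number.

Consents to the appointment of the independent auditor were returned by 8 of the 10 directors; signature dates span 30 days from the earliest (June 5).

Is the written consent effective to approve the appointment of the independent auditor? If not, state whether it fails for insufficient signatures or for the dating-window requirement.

Effective — both the signature and dating-window requirements are satisfied.

Signatures required: at least 75 percent of 10 — 3/4 of 10 = 7.50, rounded up to 8, so 8 needed; 8 signed. Sufficient.
Dating window: the latest signature is 30 days after the earliest; the limit is 30 days. Within the window.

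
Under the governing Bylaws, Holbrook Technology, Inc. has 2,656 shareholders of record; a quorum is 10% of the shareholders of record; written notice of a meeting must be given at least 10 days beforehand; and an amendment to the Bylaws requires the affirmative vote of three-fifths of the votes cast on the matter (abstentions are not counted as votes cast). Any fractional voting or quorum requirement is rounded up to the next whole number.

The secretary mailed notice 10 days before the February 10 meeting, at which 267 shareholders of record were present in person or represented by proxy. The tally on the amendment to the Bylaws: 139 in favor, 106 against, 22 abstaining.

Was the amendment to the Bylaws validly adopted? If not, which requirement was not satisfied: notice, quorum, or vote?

Invalid — vote requirement not satisfied.

Notice: 10 days given; 10 required. Satisfied.
Quorum: 10% of 2,656 = 265.60, rounded up to 266; 267 present. Satisfied.
Vote: requires three-fifths of the votes cast (267 − 22 abstaining = 245); 3/5 of 245 = 147, so 147 needed; 139 in favor. Not satisfied.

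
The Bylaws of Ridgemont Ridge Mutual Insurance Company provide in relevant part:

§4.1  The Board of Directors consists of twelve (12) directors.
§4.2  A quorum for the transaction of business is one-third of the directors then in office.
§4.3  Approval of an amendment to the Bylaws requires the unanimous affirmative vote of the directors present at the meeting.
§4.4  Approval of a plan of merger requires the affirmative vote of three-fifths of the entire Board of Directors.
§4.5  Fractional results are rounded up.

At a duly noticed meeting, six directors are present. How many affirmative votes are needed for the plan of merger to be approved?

8

The plan of merger requires three-fifths of the entire Board of Directors (12).
3/5 of 12 = 7.20, rounded up to 8.
(Only 6 can vote, so the plan of merger cannot pass at this meeting, but the required vote is still 8.)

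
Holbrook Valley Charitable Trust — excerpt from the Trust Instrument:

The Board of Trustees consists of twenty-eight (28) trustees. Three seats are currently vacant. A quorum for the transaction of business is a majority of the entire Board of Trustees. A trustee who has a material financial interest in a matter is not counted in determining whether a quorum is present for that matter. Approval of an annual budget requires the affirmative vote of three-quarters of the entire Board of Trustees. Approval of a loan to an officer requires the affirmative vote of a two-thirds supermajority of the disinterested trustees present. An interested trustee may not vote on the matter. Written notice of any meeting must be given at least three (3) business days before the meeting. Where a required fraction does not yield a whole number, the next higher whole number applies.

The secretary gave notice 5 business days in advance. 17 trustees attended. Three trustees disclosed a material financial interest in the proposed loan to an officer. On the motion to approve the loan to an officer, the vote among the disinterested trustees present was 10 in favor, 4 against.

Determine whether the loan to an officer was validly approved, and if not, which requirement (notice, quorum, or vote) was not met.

Notice: 5 business days given; 3 required (5 ≥ 3). Satisfied.
Quorum: 17 present, but the 3 interested trustees do not count, leaving 14. Quorum is 15. Not satisfied.
Vote: the loan to an officer requires two-thirds of the disinterested trustees present (17 − 3 = 14). 2/3 of 14 = 9.33, rounded up to 10, so 10 affirmative votes are needed; 10 voted in favor. Satisfied. (Moot — without a quorum no business can be validly transacted.)

Invalid — quorum requirement not satisfied.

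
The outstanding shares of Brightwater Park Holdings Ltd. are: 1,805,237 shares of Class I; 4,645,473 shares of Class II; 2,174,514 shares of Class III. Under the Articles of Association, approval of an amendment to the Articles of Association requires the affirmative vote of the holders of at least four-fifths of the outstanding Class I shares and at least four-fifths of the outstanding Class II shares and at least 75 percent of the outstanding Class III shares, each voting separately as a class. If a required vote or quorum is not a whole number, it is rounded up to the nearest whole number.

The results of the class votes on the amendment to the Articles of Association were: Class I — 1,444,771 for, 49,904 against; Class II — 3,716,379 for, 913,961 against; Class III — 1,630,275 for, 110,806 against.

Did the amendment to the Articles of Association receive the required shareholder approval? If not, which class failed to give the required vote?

Not approved — the Class III shares did not give the required vote.

Class I: 4/5 of 1805237 = 1444189.60, rounded up to 1444190; 1,444,190 required, 1,444,771 in favor — approved.
Class II: 4/5 of 4645473 = 3716378.40, rounded up to 3716379; 3,716,379 required, 3,716,379 in favor — approved.
Class III: 3/4 of 2174514 = 1630885.50, rounded up to 1630886; 1,630,886 required, 1,630,275 in favor — not approved.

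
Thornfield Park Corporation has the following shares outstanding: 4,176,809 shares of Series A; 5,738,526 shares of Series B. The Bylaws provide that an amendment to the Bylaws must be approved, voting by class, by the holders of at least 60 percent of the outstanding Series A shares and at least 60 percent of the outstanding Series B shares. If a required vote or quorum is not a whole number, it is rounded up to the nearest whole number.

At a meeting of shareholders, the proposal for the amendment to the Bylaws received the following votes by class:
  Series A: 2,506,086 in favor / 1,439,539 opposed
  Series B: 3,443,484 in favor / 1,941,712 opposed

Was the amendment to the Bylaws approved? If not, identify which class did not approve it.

Approved — every class gave the required vote.

Series A: 3/5 of 4176809 = 2506085.40, rounded up to 2506086; 2,506,086 required, 2,506,086 in favor — approved.
Series B: 3/5 of 5738526 = 3443115.60, rounded up to 3443116; 3,443,116 required, 3,443,484 in favor — approved.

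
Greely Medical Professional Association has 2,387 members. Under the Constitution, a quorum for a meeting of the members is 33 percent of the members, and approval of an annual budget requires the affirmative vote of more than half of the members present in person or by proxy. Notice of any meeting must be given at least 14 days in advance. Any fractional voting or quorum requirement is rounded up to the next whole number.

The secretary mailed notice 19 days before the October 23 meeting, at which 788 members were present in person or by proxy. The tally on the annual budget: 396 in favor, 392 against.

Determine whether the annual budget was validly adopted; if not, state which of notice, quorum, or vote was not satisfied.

Notice: 19 days given; 14 required. Satisfied.
Quorum: 33% of 2,387 = 787.71, rounded up to 788; 788 present. Satisfied.
Vote: requires a majority of those present (788); a majority of 788 is 395, so 395 needed; 396 in favor. Satisfied.

Valid — all requirements satisfied.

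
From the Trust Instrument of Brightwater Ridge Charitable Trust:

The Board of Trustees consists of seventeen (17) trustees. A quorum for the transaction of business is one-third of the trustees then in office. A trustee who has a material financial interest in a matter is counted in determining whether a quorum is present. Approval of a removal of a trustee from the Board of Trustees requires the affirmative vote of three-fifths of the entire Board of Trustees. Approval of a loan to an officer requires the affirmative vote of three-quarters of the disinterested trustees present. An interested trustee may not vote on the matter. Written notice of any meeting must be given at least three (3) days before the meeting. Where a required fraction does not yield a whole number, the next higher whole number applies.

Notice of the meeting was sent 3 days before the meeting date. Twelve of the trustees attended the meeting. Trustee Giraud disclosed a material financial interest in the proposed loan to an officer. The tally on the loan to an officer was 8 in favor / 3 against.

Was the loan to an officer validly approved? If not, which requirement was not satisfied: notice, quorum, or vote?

Notice: 3 days given; 3 required (3 ≥ 3). Satisfied.
Quorum: 12 present (interested trustees count toward quorum); quorum is 6. Satisfied.
Vote: the loan to an officer requires three-fourths of the disinterested trustees present (12 − 1 = 11). 3/4 of 11 = 8.25, rounded up to 9, so 9 affirmative votes are needed; 8 voted in favor. Not satisfied.

Invalid — vote requirement not satisfied.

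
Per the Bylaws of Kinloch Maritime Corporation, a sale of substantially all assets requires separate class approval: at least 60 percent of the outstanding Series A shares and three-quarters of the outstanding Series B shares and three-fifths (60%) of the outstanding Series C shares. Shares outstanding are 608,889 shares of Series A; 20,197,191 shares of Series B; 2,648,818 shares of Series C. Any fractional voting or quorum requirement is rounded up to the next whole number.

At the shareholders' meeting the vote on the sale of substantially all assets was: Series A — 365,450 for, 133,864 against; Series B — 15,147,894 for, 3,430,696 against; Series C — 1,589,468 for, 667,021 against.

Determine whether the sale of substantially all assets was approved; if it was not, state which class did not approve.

Series A: 3/5 of 608889 = 365333.40, rounded up to 365334; 365,334 required, 365,450 in favor — approved.
Series B: 3/4 of 20197191 = 15147893.25, rounded up to 15147894; 15,147,894 required, 15,147,894 in favor — approved.
Series C: 3/5 of 2648818 = 1589290.80, rounded up to 1589291; 1,589,291 required, 1,589,468 in favor — approved.

Approved — every class gave the required vote.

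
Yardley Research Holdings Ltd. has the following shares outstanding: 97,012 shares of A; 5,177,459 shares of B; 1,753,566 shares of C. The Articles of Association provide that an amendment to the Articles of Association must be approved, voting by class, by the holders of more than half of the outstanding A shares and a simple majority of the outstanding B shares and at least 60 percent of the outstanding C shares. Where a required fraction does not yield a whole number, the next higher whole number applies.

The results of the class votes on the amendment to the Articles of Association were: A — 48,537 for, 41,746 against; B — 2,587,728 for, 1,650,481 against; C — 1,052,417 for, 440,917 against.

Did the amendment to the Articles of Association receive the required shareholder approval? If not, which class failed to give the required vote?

A: a majority of 97012 is 48507; 48,507 required, 48,537 in favor — approved.
B: a majority of 5177459 is 2588730; 2,588,730 required, 2,587,728 in favor — not approved.
C: 3/5 of 1753566 = 1052139.60, rounded up to 1052140; 1,052,140 required, 1,052,417 in favor — approved.

Not approved — the B shares did not give the required vote.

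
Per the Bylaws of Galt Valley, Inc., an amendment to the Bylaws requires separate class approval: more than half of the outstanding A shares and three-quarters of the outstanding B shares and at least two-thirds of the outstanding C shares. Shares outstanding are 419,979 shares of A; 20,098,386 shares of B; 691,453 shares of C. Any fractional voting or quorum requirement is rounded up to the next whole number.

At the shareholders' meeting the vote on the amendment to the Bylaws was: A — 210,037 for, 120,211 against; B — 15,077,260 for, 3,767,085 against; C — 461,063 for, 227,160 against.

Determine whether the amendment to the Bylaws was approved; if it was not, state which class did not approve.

Approved — every class gave the required vote.

A: a majority of 419979 is 209990; 209,990 required, 210,037 in favor — approved.
B: 3/4 of 20098386 = 15073789.50, rounded up to 15073790; 15,073,790 required, 15,077,260 in favor — approved.
C: 2/3 of 691453 = 460968.67, rounded up to 460969; 460,969 required, 461,063 in favor — approved.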